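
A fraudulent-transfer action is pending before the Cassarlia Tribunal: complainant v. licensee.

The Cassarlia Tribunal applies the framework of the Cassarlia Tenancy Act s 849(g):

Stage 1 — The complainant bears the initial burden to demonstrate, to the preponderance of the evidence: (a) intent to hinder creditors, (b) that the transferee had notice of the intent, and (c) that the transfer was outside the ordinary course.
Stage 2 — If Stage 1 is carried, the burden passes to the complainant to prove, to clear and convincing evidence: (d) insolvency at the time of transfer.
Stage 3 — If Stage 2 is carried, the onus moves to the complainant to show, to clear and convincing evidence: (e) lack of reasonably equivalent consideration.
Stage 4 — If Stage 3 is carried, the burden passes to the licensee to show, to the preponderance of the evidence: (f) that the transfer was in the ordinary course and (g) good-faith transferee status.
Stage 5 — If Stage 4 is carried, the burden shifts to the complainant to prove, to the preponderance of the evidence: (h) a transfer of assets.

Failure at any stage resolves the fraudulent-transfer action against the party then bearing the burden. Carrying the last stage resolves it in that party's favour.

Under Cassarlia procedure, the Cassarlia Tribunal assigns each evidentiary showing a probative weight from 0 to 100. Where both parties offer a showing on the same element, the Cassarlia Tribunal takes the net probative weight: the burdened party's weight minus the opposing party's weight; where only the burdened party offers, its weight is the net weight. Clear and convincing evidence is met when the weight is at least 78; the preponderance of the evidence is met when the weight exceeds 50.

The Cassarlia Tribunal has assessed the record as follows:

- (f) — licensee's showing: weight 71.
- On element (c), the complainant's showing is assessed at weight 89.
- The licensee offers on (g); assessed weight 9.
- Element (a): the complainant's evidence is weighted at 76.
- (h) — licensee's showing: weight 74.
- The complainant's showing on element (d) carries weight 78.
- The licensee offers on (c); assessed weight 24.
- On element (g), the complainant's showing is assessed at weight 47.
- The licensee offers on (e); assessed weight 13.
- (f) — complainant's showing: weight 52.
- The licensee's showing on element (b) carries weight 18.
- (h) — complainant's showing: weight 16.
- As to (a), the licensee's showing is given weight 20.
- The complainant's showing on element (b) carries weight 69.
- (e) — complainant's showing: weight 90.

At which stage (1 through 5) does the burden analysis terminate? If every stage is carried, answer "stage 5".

At Stage 1 the complainant must meet the preponderance of the evidence (weight exceeds 50): on (a) the weight is 76 less the opposing 20 gives net 56, which does exceed 50, so (a) meets the standard; on (b) the weight is 69 less the opposing 18 gives net 51, > 50, so (b) meets the standard; on (c) the weight is 89 less the opposing 24 gives net 65, > 50, so (c) meets the standard.
  Stage 1 is satisfied; the complainant continues to bear the burden.
At Stage 2 the complainant must meet clear and convincing evidence (weight is at least 78): on (d) the weight is 78, ≥ 78, so (d) meets the standard.
  Stage 2 is satisfied; the complainant continues to bear the burden.
At Stage 3 the complainant must meet clear and convincing evidence (weight is at least 78): on (e) the weight is 90 less the opposing 13 gives net 77, which does not reach 78, so (e) does not meet the standard.
  The complainant does not carry Stage 3.
So the licensee prevails.

stage 3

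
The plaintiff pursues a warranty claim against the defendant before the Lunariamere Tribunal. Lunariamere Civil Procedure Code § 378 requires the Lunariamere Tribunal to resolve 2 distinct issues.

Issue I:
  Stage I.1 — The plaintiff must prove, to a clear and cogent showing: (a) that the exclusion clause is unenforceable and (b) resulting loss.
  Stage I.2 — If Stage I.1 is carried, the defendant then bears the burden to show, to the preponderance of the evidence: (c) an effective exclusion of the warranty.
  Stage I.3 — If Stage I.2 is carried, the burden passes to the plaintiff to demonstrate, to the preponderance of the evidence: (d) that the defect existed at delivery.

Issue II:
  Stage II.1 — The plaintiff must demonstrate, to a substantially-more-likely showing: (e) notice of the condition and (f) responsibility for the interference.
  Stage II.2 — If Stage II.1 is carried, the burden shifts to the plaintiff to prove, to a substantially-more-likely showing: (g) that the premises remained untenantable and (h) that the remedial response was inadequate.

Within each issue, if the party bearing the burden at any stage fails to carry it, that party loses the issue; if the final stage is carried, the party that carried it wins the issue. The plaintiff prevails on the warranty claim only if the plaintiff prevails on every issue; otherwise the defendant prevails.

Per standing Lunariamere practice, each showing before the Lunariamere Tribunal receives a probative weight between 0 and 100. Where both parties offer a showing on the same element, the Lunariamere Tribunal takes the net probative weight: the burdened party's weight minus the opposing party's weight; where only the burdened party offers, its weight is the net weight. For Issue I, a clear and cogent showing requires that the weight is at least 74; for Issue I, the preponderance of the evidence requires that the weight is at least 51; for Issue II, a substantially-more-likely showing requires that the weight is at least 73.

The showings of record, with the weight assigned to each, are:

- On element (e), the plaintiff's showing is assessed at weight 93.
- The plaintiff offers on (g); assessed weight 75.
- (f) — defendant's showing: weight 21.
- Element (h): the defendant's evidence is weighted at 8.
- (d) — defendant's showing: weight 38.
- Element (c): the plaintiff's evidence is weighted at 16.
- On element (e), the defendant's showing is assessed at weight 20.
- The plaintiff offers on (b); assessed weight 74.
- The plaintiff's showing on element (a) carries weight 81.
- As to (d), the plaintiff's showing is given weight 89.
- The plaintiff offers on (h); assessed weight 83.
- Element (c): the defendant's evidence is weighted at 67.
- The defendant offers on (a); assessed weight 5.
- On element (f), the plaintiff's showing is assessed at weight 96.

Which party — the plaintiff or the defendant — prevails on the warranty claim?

— Issue I —
Stage I.1 — burden on plaintiff; standard: a clear and cogent showing (weight is at least 74).
    (a): 81 − 5 = 76 ≥ 74 [met]
    (b): 74 ≥ 74 [met]
  The plaintiff carries Stage I.1; the defendant now bears the burden.
Stage I.2 — burden on defendant; standard: the preponderance of the evidence (weight is at least 51).
    (c): 67 − 16 = 51 ≥ 51 [met]
  The defendant carries Stage I.2; the plaintiff now bears the burden.
Stage I.3 — burden on plaintiff; standard: the preponderance of the evidence (weight is at least 51).
    (d): 89 − 38 = 51 ≥ 51 [met]
  The plaintiff carries the last stage.
With every stage satisfied, the plaintiff prevails on this issue.
— Issue II —
Stage II.1 (plaintiff, a substantially-more-likely showing, weight is at least 73): (e) net 93−20=73 ≥ 73 — meets; (f) net 96−21=75 ≥ 73 — meets.
  Stage II.1 carried; the burden remains with the plaintiff.
Stage II.2 (plaintiff, a substantially-more-likely showing, weight is at least 73): (g) 75 ≥ 73 — meets; (h) net 83−8=75 ≥ 73 — meets.
  The plaintiff carries the last stage.
All stages carried — the plaintiff prevails on this issue.
Per-issue: Issue I → plaintiff; Issue II → plaintiff. The plaintiff must prevail on every issue; overall, the plaintiff prevails.

plaintiff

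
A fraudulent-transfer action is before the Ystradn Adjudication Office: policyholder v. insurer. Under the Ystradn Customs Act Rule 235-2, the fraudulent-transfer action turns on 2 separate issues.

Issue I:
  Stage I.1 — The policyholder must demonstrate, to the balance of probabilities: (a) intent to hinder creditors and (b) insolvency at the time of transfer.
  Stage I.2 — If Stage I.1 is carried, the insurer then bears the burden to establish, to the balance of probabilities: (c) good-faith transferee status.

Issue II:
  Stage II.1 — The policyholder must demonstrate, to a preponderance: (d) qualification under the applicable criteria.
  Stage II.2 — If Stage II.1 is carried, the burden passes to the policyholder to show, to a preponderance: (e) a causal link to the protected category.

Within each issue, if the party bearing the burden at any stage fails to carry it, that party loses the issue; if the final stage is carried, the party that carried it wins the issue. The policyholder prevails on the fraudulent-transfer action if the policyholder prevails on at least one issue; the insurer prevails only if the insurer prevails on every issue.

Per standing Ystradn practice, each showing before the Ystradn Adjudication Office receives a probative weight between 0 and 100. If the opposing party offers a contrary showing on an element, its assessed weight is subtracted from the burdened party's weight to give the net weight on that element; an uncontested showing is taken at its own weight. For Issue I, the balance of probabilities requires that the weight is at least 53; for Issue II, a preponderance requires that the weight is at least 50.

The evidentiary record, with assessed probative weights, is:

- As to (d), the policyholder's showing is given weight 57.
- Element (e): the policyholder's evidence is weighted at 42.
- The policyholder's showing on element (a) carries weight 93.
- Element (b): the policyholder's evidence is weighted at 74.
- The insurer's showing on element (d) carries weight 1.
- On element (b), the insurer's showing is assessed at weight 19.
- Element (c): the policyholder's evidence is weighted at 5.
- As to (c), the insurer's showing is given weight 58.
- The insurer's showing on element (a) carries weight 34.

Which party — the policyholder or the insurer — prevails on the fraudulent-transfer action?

— Issue I —
Stage I.1 — burden on policyholder; standard: the balance of probabilities (weight is at least 53).
    (a): 93 − 34 = 59 ≥ 53 [met]
    (b): 74 − 19 = 55 ≥ 53 [met]
  Stage I.1 is satisfied; the onus moves to the insurer.
Stage I.2 — burden on insurer; standard: the balance of probabilities (weight is at least 53).
    (c): 58 − 5 = 53 ≥ 53 [met]
  Stage I.2 carried; the final stage is satisfied.
Every stage carried; the insurer prevails on this issue.
— Issue II —
At Stage II.1 the policyholder must meet a preponderance (weight is at least 50): on (d) the weight is 57 less the opposing 1 gives net 56, which does reach 50, so (d) meets the standard.
  Stage II.1 is satisfied; the policyholder continues to bear the burden.
At Stage II.2 the policyholder must meet a preponderance (weight is at least 50): on (e) the weight is 42, which does not reach 50, so (e) does not meet the standard.
  The policyholder does not carry Stage II.2.
The analysis ends at Stage II.2; the insurer prevails on this issue.
Per-issue: Issue I → insurer; Issue II → insurer. The policyholder must prevail on at least one issue; overall, the insurer prevails.

insurer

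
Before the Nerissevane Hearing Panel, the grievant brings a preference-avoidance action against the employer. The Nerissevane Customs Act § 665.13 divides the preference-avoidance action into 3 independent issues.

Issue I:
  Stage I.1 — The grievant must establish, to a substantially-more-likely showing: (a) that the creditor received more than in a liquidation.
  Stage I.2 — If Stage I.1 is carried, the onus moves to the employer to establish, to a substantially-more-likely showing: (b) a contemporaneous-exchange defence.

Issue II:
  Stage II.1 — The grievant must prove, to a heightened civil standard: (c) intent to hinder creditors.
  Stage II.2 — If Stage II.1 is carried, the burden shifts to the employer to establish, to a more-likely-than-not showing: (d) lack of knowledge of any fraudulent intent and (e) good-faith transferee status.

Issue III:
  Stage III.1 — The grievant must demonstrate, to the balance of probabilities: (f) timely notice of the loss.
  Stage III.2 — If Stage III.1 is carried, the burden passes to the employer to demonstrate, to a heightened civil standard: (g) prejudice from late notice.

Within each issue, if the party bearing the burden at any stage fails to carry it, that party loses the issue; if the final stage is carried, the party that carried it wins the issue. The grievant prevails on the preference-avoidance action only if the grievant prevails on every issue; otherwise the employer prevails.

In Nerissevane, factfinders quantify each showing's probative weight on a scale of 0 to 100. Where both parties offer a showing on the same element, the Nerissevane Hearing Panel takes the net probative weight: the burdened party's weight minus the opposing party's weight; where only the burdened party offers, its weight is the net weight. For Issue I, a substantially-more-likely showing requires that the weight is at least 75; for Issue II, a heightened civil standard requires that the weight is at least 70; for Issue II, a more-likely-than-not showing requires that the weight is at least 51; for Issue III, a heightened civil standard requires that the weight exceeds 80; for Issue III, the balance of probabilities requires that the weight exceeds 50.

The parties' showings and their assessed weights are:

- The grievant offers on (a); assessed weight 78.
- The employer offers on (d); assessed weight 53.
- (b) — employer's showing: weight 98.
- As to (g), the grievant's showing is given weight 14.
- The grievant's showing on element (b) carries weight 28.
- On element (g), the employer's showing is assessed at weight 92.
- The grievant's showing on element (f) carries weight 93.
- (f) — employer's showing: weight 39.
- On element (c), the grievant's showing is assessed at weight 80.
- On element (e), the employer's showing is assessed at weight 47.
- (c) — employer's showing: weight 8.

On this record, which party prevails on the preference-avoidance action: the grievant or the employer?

grievant

— Issue I —
Stage I.1 (grievant, a substantially-more-likely showing, weight is at least 75): (a) 78 ≥ 75 — meets.
  Stage I.1 carried; the burden shifts to the employer.
Stage I.2 (employer, a substantially-more-likely showing, weight is at least 75): (b) net 98−28=70 < 75 — fails.
  Stage I.2 not carried; the employer fails its burden.
So the grievant prevails on this issue.
— Issue II —
At Stage II.1 the grievant must meet a heightened civil standard (weight is at least 70): on (c) the weight is 80 less the opposing 8 gives net 72, which does reach 70, so (c) meets the standard.
  Stage II.1 carried; the burden shifts to the employer.
At Stage II.2 the employer must meet a more-likely-than-not showing (weight is at least 51): on (d) the weight is 53, which does reach 51, so (d) meets the standard; on (e) the weight is 47, which does not reach 51, so (e) does not meet the standard.
  Not every element is met, so the employer fails to carry Stage II.2.
The analysis ends at Stage II.2; the grievant prevails on this issue.
— Issue III —
Stage III.1 — burden on grievant; standard: the balance of probabilities (weight exceeds 50).
    (f): 93 − 39 = 54 > 50 [met]
  All elements met. The burden passes to the employer.
Stage III.2 — burden on employer; standard: a heightened civil standard (weight exceeds 80).
    (g): 92 − 14 = 78 ≤ 80 [not met]
  Stage III.2 not carried; the employer fails its burden.
The grievant prevails on this issue.
Per-issue: Issue I → grievant; Issue II → grievant; Issue III → grievant. The grievant must prevail on every issue; overall, the grievant prevails.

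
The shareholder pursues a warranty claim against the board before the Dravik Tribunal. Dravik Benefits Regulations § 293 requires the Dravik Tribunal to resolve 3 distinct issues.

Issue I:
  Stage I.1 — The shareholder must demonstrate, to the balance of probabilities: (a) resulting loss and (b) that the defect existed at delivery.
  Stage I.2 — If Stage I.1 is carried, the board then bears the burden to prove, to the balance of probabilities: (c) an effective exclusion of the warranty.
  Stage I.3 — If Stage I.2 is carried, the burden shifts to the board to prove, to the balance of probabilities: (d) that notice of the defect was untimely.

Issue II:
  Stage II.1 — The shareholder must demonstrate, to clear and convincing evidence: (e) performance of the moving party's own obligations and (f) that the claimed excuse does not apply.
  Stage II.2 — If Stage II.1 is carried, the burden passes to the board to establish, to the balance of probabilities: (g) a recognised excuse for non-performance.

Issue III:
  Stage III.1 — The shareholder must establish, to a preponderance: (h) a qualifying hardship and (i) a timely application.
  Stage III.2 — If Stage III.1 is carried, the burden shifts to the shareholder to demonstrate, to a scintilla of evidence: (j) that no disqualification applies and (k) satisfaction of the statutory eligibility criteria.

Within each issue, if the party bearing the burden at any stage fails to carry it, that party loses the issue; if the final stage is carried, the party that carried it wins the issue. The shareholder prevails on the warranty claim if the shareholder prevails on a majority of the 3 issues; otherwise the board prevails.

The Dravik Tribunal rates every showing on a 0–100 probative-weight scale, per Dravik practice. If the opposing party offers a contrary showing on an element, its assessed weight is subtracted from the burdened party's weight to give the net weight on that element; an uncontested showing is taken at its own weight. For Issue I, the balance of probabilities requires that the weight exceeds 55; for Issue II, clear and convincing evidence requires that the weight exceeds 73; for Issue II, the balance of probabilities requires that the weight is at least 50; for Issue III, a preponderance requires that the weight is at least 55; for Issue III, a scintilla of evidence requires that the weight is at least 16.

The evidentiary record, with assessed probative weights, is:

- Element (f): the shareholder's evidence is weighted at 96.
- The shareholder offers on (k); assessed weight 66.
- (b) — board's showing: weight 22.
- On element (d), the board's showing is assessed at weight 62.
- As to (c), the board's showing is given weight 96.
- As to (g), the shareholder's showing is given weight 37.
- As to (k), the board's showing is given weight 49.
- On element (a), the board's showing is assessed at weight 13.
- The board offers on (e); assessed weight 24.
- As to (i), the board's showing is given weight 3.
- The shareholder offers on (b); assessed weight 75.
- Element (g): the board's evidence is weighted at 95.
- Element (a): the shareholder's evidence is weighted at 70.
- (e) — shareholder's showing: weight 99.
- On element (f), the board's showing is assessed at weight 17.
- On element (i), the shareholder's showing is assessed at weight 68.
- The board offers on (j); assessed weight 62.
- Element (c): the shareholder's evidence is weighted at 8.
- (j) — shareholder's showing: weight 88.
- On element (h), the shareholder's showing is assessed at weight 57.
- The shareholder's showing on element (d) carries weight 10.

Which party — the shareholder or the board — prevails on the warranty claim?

board

— Issue I —
Stage I.1 (shareholder, the balance of probabilities, weight exceeds 55): (a) net 70−13=57 > 55 — meets; (b) net 75−22=53 ≤ 55 — fails.
  Stage I.1 not carried; the shareholder fails its burden.
The board prevails on this issue.
— Issue II —
Stage II.1 (shareholder, clear and convincing evidence, weight exceeds 73): (e) net 99−24=75 > 73 — meets; (f) net 96−17=79 > 73 — meets.
  All elements met. The burden passes to the board.
Stage II.2 (board, the balance of probabilities, weight is at least 50): (g) net 95−37=58 ≥ 50 — meets.
  The board carries the last stage.
With every stage satisfied, the board prevails on this issue.
— Issue III —
Stage III.1 — burden on shareholder; standard: a preponderance (weight is at least 55).
    (h): 57 ≥ 55 [met]
    (i): 68 − 3 = 65 ≥ 55 [met]
  Stage III.1 is satisfied; the shareholder continues to bear the burden.
Stage III.2 — burden on shareholder; standard: a scintilla of evidence (weight is at least 16).
    (j): 88 − 62 = 26 ≥ 16 [met]
    (k): 66 − 49 = 17 ≥ 16 [met]
  All elements met at the final stage.
With every stage satisfied, the shareholder prevails on this issue.
Per-issue: Issue I → board; Issue II → board; Issue III → shareholder. The shareholder must prevail on a majority of issues; overall, the board prevails.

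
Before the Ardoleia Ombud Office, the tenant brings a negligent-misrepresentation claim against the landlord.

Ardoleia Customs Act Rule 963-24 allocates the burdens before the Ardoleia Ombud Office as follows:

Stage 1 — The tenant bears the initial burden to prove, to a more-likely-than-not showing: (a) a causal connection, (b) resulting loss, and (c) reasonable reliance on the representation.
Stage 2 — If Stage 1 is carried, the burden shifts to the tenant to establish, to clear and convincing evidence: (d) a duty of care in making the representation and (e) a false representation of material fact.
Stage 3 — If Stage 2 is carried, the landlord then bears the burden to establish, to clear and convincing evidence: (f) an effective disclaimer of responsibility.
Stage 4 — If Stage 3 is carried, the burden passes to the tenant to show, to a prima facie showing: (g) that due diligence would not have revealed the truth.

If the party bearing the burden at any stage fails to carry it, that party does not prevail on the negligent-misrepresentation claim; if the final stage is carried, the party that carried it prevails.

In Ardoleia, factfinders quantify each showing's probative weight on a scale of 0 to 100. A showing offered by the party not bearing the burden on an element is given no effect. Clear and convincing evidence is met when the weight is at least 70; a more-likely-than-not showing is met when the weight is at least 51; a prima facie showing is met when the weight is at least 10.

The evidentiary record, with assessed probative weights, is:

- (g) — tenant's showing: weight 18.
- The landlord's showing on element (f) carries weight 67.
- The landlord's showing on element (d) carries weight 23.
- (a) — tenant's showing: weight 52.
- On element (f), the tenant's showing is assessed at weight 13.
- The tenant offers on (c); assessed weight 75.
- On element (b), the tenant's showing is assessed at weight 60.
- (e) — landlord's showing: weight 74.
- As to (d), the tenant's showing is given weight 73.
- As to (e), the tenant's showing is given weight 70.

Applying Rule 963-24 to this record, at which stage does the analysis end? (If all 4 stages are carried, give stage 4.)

stage 3

Stage 1 (tenant, a more-likely-than-not showing, weight is at least 51): (a) 52 ≥ 51 — meets; (b) 60 ≥ 51 — meets; (c) 75 ≥ 51 — meets.
  All elements met. The tenant retains the burden for Stage 2.
Stage 2 (tenant, clear and convincing evidence, weight is at least 70): (d) 73 (landlord's 23 disregarded) ≥ 70 — meets; (e) 70 (landlord's 74 disregarded) ≥ 70 — meets.
  Stage 2 carried; the burden shifts to the landlord.
Stage 3 (landlord, clear and convincing evidence, weight is at least 70): (f) 67 (tenant's 13 disregarded) < 70 — fails.
  Stage 3 not carried; the landlord fails its burden.
So the tenant prevails.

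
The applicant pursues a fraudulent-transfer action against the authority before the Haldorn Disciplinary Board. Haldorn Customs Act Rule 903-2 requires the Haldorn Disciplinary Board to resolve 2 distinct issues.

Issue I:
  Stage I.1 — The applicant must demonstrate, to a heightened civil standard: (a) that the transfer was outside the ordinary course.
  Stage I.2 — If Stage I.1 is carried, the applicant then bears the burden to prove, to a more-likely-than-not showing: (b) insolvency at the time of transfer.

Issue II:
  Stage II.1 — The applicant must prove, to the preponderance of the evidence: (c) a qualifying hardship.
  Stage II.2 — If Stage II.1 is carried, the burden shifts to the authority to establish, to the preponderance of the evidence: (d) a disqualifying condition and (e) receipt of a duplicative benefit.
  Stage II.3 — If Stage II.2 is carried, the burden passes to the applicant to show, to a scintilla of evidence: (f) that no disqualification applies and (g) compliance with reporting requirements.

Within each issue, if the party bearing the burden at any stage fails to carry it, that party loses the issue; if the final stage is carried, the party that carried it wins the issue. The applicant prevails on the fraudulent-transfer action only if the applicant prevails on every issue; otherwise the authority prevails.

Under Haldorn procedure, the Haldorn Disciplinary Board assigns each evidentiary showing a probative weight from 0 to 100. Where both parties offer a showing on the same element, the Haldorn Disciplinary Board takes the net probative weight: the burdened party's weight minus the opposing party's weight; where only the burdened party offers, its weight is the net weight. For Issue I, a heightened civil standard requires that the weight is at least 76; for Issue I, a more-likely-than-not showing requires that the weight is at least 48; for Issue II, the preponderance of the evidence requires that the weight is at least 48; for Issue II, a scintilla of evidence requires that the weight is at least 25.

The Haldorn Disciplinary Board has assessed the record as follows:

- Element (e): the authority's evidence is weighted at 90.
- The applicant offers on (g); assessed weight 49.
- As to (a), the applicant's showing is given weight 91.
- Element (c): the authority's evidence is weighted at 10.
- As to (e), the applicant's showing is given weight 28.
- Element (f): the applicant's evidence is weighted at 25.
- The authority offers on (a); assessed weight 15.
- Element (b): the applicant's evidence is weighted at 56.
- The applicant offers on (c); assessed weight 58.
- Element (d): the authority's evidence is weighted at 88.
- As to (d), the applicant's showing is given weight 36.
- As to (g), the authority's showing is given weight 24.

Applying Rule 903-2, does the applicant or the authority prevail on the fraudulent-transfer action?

— Issue I —
At Stage I.1 the applicant must meet a heightened civil standard (weight is at least 76): on (a) the weight is 91 less the opposing 15 gives net 76, ≥ 76, so (a) meets the standard.
  All elements met. The applicant retains the burden for Stage I.2.
At Stage I.2 the applicant must meet a more-likely-than-not showing (weight is at least 48): on (b) the weight is 56, which does reach 48, so (b) meets the standard.
  All elements met at the final stage.
With every stage satisfied, the applicant prevails on this issue.
— Issue II —
At Stage II.1 the applicant must meet the preponderance of the evidence (weight is at least 48): on (c) the weight is 58 less the opposing 10 gives net 48, ≥ 48, so (c) meets the standard.
  Stage II.1 carried; the burden shifts to the authority.
At Stage II.2 the authority must meet the preponderance of the evidence (weight is at least 48): on (d) the weight is 88 less the opposing 36 gives net 52, which does reach 48, so (d) meets the standard; on (e) the weight is 90 less the opposing 28 gives net 62, which does reach 48, so (e) meets the standard.
  The authority carries Stage II.2; the applicant now bears the burden.
At Stage II.3 the applicant must meet a scintilla of evidence (weight is at least 25): on (f) the weight is 25, which does reach 25, so (f) meets the standard; on (g) the weight is 49 less the opposing 24 gives net 25, which does reach 25, so (g) meets the standard.
  The applicant carries the last stage.
With every stage satisfied, the applicant prevails on this issue.
Per-issue: Issue I → applicant; Issue II → applicant. The applicant must prevail on every issue; overall, the applicant prevails.

applicant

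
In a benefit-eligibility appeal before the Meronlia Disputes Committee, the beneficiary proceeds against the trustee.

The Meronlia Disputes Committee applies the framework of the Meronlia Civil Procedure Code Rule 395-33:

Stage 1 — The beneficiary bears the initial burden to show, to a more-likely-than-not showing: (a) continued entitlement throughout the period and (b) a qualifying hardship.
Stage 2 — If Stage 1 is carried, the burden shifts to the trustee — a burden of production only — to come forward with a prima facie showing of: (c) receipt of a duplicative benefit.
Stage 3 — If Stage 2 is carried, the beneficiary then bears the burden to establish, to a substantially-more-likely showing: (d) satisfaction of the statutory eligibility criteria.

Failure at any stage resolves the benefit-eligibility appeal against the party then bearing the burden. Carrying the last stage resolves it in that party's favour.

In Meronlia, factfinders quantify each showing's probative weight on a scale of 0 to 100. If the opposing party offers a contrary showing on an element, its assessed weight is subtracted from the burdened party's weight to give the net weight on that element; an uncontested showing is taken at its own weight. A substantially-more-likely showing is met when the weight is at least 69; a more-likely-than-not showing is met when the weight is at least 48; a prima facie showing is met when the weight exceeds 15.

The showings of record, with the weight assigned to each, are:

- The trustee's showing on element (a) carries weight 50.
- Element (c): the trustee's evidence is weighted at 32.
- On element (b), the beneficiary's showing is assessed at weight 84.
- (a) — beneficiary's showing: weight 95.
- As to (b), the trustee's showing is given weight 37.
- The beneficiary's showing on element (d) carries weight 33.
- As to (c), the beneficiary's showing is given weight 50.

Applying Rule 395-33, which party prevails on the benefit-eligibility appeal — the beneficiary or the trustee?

trustee

At Stage 1 the beneficiary must meet a more-likely-than-not showing (weight is at least 48): on (a) the weight is 95 less the opposing 50 gives net 45, which does not reach 48, so (a) does not meet the standard; on (b) the weight is 84 less the opposing 37 gives net 47, which does not reach 48, so (b) does not meet the standard.
  Not every element is met, so the beneficiary fails to carry Stage 1.
The analysis ends at Stage 1; the trustee prevails.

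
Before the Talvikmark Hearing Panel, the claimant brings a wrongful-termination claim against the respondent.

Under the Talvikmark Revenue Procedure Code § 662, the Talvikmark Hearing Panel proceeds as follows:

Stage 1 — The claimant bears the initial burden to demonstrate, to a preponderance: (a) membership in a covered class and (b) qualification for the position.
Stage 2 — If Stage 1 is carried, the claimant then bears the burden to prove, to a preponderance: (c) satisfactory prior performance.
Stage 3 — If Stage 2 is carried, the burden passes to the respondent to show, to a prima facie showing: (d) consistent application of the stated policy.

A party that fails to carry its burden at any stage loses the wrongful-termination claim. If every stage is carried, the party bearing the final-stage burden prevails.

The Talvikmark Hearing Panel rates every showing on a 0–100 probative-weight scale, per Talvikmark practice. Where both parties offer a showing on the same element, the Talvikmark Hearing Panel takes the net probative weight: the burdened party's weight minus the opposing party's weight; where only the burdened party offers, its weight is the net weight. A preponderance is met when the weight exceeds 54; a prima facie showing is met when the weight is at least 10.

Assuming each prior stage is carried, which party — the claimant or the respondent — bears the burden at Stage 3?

Stage 3's rule assigns the burden to the respondent (to a prima facie showing).

respondent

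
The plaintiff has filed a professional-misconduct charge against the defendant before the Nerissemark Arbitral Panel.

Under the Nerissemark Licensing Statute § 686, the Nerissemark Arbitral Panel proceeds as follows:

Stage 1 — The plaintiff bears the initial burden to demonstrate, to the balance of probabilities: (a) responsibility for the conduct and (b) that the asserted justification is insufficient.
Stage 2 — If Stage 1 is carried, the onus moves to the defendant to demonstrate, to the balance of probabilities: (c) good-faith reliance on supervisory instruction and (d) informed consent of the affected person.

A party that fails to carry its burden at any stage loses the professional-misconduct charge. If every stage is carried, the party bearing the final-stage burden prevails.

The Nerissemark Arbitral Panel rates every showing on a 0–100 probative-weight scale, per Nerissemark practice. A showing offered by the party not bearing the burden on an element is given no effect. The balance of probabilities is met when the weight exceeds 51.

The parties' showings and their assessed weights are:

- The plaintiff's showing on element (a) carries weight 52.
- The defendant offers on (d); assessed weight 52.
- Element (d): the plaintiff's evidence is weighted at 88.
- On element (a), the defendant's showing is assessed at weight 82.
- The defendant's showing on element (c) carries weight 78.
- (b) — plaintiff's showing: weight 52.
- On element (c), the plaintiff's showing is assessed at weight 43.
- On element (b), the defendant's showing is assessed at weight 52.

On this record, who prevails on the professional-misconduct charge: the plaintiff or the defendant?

At Stage 1 the plaintiff must meet the balance of probabilities (weight exceeds 51): on (a) the weight is 52 (the defendant's 82 is given no effect), which does exceed 51, so (a) meets the standard; on (b) the weight is 52 (the defendant's 52 is given no effect), > 51, so (b) meets the standard.
  The plaintiff carries Stage 1; the defendant now bears the burden.
At Stage 2 the defendant must meet the balance of probabilities (weight exceeds 51): on (c) the weight is 78 (the plaintiff's 43 is given no effect), which does exceed 51, so (c) meets the standard; on (d) the weight is 52 (the plaintiff's 88 is given no effect), which does exceed 51, so (d) meets the standard.
  The defendant carries the last stage.
Every stage carried; the defendant prevails.

defendant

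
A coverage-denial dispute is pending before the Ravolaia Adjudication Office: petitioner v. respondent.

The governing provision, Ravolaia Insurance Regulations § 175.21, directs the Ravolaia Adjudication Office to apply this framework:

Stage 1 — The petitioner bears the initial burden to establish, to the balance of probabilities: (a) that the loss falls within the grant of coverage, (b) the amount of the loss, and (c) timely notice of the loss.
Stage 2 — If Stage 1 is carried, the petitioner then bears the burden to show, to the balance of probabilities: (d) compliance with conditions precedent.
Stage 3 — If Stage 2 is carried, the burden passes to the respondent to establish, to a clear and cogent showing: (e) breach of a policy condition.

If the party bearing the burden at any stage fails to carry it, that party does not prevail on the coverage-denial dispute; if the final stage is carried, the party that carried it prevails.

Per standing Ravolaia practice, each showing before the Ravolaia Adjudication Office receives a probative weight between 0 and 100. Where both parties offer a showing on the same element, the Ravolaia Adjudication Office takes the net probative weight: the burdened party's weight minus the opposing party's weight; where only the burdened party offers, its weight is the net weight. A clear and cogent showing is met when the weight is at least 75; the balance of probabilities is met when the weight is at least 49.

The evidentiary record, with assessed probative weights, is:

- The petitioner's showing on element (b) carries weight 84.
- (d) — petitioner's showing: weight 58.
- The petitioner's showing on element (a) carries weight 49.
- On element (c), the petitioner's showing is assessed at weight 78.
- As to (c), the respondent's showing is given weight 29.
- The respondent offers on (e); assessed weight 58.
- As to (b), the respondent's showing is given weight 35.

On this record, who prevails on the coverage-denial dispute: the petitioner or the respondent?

petitioner

Stage 1 (petitioner, the balance of probabilities, weight is at least 49): (a) 49 ≥ 49 — meets; (b) net 84−35=49 ≥ 49 — meets; (c) net 78−29=49 ≥ 49 — meets.
  Stage 1 carried; the burden remains with the petitioner.
Stage 2 (petitioner, the balance of probabilities, weight is at least 49): (d) 58 ≥ 49 — meets.
  The petitioner carries Stage 2; the respondent now bears the burden.
Stage 3 (respondent, a clear and cogent showing, weight is at least 75): (e) 58 < 75 — fails.
  The respondent does not carry Stage 3.
The petitioner prevails.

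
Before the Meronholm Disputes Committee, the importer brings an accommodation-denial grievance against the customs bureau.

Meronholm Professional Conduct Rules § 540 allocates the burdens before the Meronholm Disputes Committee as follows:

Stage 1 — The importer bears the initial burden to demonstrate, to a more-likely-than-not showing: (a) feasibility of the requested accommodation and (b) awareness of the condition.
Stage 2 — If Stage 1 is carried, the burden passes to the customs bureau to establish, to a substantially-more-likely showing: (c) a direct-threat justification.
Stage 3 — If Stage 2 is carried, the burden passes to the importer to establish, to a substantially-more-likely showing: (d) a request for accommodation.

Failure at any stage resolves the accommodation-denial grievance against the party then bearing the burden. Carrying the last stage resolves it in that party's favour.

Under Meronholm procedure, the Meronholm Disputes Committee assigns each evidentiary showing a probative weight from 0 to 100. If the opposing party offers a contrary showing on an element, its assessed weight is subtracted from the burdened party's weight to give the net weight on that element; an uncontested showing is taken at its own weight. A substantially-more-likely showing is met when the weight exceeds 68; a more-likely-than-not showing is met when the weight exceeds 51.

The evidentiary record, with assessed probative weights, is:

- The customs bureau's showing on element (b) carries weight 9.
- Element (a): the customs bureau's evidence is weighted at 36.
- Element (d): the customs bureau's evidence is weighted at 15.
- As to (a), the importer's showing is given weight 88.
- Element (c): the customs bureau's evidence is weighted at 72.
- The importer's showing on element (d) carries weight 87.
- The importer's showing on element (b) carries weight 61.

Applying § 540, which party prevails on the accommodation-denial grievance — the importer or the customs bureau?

importer

Stage 1 (importer, a more-likely-than-not showing, weight exceeds 51): (a) net 88−36=52 > 51 — meets; (b) net 61−9=52 > 51 — meets.
  Stage 1 carried; the burden shifts to the customs bureau.
Stage 2 (customs bureau, a substantially-more-likely showing, weight exceeds 68): (c) 72 > 68 — meets.
  The customs bureau carries Stage 2; the importer now bears the burden.
Stage 3 (importer, a substantially-more-likely showing, weight exceeds 68): (d) net 87−15=72 > 68 — meets.
  All elements met at the final stage.
Every stage carried; the importer prevails.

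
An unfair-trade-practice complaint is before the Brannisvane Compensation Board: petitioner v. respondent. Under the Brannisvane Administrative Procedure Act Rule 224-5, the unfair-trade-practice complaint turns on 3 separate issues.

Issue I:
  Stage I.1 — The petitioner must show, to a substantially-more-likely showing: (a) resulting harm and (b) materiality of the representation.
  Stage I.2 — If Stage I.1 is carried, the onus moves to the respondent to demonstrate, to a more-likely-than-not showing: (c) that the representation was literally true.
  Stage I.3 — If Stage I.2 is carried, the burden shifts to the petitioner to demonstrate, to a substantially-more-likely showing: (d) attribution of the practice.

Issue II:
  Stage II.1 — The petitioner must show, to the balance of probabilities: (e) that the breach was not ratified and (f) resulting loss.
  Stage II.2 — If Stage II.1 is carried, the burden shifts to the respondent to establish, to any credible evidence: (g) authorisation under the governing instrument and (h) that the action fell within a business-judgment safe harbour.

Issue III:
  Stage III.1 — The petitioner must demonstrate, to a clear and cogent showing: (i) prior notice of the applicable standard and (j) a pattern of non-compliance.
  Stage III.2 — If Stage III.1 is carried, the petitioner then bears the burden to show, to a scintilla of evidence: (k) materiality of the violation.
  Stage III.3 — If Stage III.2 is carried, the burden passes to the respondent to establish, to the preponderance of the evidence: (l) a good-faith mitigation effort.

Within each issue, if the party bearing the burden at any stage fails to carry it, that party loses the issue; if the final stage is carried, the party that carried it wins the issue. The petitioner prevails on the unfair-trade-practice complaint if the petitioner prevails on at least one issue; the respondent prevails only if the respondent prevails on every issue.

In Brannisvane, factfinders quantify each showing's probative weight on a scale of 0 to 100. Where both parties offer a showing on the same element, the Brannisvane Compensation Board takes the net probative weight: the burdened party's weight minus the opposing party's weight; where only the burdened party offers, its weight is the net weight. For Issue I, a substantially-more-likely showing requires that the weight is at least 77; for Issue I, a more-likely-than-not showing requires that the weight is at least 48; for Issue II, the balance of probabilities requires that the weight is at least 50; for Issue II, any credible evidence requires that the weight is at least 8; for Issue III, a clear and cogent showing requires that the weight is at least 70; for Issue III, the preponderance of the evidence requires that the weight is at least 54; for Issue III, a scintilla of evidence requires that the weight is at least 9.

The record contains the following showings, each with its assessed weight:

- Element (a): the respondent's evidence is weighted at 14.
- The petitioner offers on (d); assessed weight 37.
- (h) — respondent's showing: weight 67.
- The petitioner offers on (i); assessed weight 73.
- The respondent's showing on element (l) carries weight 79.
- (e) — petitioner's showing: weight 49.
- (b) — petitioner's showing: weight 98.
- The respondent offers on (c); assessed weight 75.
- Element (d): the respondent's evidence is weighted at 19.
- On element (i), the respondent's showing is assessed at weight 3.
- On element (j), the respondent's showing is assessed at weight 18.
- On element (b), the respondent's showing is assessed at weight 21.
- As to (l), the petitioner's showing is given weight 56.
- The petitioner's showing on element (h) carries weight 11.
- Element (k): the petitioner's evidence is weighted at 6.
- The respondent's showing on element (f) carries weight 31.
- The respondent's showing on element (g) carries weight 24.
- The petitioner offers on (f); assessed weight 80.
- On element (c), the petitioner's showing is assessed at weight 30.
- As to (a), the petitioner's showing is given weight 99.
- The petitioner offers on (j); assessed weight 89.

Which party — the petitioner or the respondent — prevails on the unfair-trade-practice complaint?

petitioner

— Issue I —
Stage I.1 — burden on petitioner; standard: a substantially-more-likely showing (weight is at least 77).
    (a): 99 − 14 = 85 ≥ 77 [met]
    (b): 98 − 21 = 77 ≥ 77 [met]
  The petitioner carries Stage I.1; the respondent now bears the burden.
Stage I.2 — burden on respondent; standard: a more-likely-than-not showing (weight is at least 48).
    (c): 75 − 30 = 45 < 48 [not met]
  The respondent does not carry Stage I.2.
The petitioner prevails on this issue.
— Issue II —
Stage II.1 (petitioner, the balance of probabilities, weight is at least 50): (e) 49 < 50 — fails; (f) net 80−31=49 < 50 — fails.
  Not every element is met, so the petitioner fails to carry Stage II.1.
So the respondent prevails on this issue.
— Issue III —
At Stage III.1 the petitioner must meet a clear and cogent showing (weight is at least 70): on (i) the weight is 73 less the opposing 3 gives net 70, which does reach 70, so (i) meets the standard; on (j) the weight is 89 less the opposing 18 gives net 71, which does reach 70, so (j) meets the standard.
  All elements met. The petitioner retains the burden for Stage III.2.
At Stage III.2 the petitioner must meet a scintilla of evidence (weight is at least 9): on (k) the weight is 6, which does not reach 9, so (k) does not meet the standard.
  Stage III.2 not carried; the petitioner fails its burden.
The analysis ends at Stage III.2; the respondent prevails on this issue.
Per-issue: Issue I → petitioner; Issue II → respondent; Issue III → respondent. The petitioner must prevail on at least one issue; overall, the petitioner prevails.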